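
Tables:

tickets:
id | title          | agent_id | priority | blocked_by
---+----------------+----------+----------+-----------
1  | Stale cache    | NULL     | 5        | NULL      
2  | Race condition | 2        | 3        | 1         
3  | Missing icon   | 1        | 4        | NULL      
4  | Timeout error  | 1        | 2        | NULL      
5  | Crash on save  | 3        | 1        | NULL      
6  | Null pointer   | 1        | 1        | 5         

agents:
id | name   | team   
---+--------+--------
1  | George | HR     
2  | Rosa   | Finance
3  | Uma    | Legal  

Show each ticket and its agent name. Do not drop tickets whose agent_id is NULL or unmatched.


LEFT JOIN keeps every row from tickets (the left table); where agent_id has no match in agents, the agent columns become NULL. Walk through each ticket:
  - ticket 1 (Stale cache): agent_id=NULL, no match -> kept with NULL
  - ticket 2 (Race condition): agent_id=2 -> matches Rosa
  - ticket 3 (Missing icon): agent_id=1 -> matches George
  - ticket 4 (Timeout error): agent_id=1 -> matches George
  - ticket 5 (Crash on save): agent_id=3 -> matches Uma
  - ticket 6 (Null pointer): agent_id=1 -> matches George
All 6 rows appear; 1 has NULL agent.

SQL:
SELECT a.title, b.name AS agent
FROM tickets a
LEFT JOIN agents b ON a.agent_id = b.id

Result:
title          | agent 
---------------+-------
Stale cache    | NULL  
Race condition | Rosa  
Missing icon   | George
Timeout error  | George
Crash on save  | Uma   
Null pointer   | George


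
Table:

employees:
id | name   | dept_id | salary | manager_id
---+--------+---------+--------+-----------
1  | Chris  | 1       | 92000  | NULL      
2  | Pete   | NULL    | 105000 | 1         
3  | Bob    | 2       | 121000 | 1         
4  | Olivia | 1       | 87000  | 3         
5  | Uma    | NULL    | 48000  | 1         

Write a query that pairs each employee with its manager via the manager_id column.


This is a self-join: employees is joined to a second copy of itself, matching each row's manager_id to another row's id. Use LEFT JOIN so rows with manager_id=NULL are kept.
  - employee 1 (Chris): manager_id=NULL -> NULL
  - employee 2 (Pete): manager_id=1 -> Chris
  - employee 3 (Bob): manager_id=1 -> Chris
  - employee 4 (Olivia): manager_id=3 -> Bob
  - employee 5 (Uma): manager_id=1 -> Chris

SQL:
SELECT a.name AS item, b.name AS manager
FROM employees a
LEFT JOIN employees b ON a.manager_id = b.id

Result:
item   | manager
-------+--------
Chris  | NULL   
Pete   | Chris  
Bob    | Chris  
Olivia | Bob    
Uma    | Chris  


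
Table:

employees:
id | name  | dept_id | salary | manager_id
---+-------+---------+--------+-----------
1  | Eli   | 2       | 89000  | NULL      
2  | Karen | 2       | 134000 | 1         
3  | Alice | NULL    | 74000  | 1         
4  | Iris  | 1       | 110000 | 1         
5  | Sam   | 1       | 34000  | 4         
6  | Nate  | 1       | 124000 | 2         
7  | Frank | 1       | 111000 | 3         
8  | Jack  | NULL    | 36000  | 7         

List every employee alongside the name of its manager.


This is a self-join: employees is joined to a second copy of itself, matching each row's manager_id to another row's id. Use LEFT JOIN so rows with manager_id=NULL are kept.
  - employee 1 (Eli): manager_id=NULL -> NULL
  - employee 2 (Karen): manager_id=1 -> Eli
  - employee 3 (Alice): manager_id=1 -> Eli
  - employee 4 (Iris): manager_id=1 -> Eli
  - employee 5 (Sam): manager_id=4 -> Iris
  - employee 6 (Nate): manager_id=2 -> Karen
  - employee 7 (Frank): manager_id=3 -> Alice
  - employee 8 (Jack): manager_id=7 -> Frank

SQL:
SELECT a.name AS item, b.name AS manager
FROM employees a
LEFT JOIN employees b ON a.manager_id = b.id

Result:
item  | manager
------+--------
Eli   | NULL   
Karen | Eli    
Alice | Eli    
Iris  | Eli    
Sam   | Iris   
Nate  | Karen  
Frank | Alice  
Jack  | Frank  


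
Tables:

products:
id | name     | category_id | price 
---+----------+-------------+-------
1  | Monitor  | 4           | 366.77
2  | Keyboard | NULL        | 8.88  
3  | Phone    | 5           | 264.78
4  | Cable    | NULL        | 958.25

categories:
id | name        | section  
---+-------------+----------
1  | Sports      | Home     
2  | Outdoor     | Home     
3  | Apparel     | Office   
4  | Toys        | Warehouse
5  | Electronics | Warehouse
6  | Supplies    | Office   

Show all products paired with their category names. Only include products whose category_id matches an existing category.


INNER JOIN keeps only products rows whose category_id matches an id in categories. Walk through each product:
  - product 1 (Monitor): category_id=4 -> matches Toys
  - product 2 (Keyboard): category_id=NULL, no match -> dropped
  - product 3 (Phone): category_id=5 -> matches Electronics
  - product 4 (Cable): category_id=NULL, no match -> dropped
So 2 of 4 rows are dropped.

SQL:
SELECT a.name, b.name AS category
FROM products a
INNER JOIN categories b ON a.category_id = b.id

Result:
name    | category   
--------+------------
Monitor | Toys       
Phone   | Electronics


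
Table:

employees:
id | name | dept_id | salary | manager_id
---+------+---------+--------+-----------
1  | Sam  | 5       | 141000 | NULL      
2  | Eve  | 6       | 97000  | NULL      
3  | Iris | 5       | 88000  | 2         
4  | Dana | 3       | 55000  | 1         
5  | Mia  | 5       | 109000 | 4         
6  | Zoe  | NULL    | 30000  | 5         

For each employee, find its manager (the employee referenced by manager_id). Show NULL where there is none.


This is a self-join: employees is joined to a second copy of itself, matching each row's manager_id to another row's id. Use LEFT JOIN so rows with manager_id=NULL are kept.
  - employee 1 (Sam): manager_id=NULL -> NULL
  - employee 2 (Eve): manager_id=NULL -> NULL
  - employee 3 (Iris): manager_id=2 -> Eve
  - employee 4 (Dana): manager_id=1 -> Sam
  - employee 5 (Mia): manager_id=4 -> Dana
  - employee 6 (Zoe): manager_id=5 -> Mia

SQL:
SELECT a.name AS item, b.name AS manager
FROM employees a
LEFT JOIN employees b ON a.manager_id = b.id

Result:
item | manager
-----+--------
Sam  | NULL   
Eve  | NULL   
Iris | Eve    
Dana | Sam    
Mia  | Dana   
Zoe  | Mia    


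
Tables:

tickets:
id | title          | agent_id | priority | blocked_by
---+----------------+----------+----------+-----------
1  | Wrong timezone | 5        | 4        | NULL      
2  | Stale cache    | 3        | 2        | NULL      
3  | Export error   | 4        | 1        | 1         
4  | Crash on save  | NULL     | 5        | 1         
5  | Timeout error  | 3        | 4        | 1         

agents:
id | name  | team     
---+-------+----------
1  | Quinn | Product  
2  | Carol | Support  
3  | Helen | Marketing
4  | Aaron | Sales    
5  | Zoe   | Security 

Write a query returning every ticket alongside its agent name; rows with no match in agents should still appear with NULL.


LEFT JOIN keeps every row from tickets (the left table); where agent_id has no match in agents, the agent columns become NULL. Walk through each ticket:
  - ticket 1 (Wrong timezone): agent_id=5 -> matches Zoe
  - ticket 2 (Stale cache): agent_id=3 -> matches Helen
  - ticket 3 (Export error): agent_id=4 -> matches Aaron
  - ticket 4 (Crash on save): agent_id=NULL, no match -> kept with NULL
  - ticket 5 (Timeout error): agent_id=3 -> matches Helen
All 5 rows appear; 1 has NULL agent.

SQL:
SELECT a.title, b.name AS agent
FROM tickets a
LEFT JOIN agents b ON a.agent_id = b.id

Result:
title          | agent
---------------+------
Wrong timezone | Zoe  
Stale cache    | Helen
Export error   | Aaron
Crash on save  | NULL 
Timeout error  | Helen


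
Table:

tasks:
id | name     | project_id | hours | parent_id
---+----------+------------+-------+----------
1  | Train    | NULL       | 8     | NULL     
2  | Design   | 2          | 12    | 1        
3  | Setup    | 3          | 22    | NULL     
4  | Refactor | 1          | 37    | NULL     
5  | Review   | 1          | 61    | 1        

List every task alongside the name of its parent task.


This is a self-join: tasks is joined to a second copy of itself, matching each row's parent_id to another row's id. Use LEFT JOIN so rows with parent_id=NULL are kept.
  - task 1 (Train): parent_id=NULL -> NULL
  - task 2 (Design): parent_id=1 -> Train
  - task 3 (Setup): parent_id=NULL -> NULL
  - task 4 (Refactor): parent_id=NULL -> NULL
  - task 5 (Review): parent_id=1 -> Train

SQL:
SELECT a.name AS item, b.name AS parent
FROM tasks a
LEFT JOIN tasks b ON a.parent_id = b.id

Result:
item     | parent
---------+-------
Train    | NULL  
Design   | Train 
Setup    | NULL  
Refactor | NULL  
Review   | Train 


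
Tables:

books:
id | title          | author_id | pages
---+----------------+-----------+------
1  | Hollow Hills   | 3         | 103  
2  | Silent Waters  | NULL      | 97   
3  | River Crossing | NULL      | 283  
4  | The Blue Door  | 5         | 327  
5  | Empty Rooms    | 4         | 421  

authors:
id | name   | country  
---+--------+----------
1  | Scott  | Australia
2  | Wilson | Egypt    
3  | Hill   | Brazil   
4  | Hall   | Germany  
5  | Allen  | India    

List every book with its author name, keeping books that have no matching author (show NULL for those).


LEFT JOIN keeps every row from books (the left table); where author_id has no match in authors, the author columns become NULL. Walk through each book:
  - book 1 (Hollow Hills): author_id=3 -> matches Hill
  - book 2 (Silent Waters): author_id=NULL, no match -> kept with NULL
  - book 3 (River Crossing): author_id=NULL, no match -> kept with NULL
  - book 4 (The Blue Door): author_id=5 -> matches Allen
  - book 5 (Empty Rooms): author_id=4 -> matches Hall
All 5 rows appear; 2 have NULL author.

SQL:
SELECT a.title, b.name AS author
FROM books a
LEFT JOIN authors b ON a.author_id = b.id

Result:
title          | author
---------------+-------
Hollow Hills   | Hill  
Silent Waters  | NULL  
River Crossing | NULL  
The Blue Door  | Allen 
Empty Rooms    | Hall  


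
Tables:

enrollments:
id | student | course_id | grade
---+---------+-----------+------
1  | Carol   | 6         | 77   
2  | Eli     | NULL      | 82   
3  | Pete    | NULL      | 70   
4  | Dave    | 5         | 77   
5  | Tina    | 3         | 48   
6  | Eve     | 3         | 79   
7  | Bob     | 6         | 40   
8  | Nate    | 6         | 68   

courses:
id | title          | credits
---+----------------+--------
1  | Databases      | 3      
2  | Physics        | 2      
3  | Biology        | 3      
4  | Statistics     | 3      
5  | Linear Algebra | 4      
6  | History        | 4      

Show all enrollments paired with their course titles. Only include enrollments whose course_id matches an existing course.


INNER JOIN keeps only enrollments rows whose course_id matches an id in courses. Walk through each enrollment:
  - enrollment 1 (Carol): course_id=6 -> matches History
  - enrollment 2 (Eli): course_id=NULL, no match -> dropped
  - enrollment 3 (Pete): course_id=NULL, no match -> dropped
  - enrollment 4 (Dave): course_id=5 -> matches Linear Algebra
  - enrollment 5 (Tina): course_id=3 -> matches Biology
  - enrollment 6 (Eve): course_id=3 -> matches Biology
  - enrollment 7 (Bob): course_id=6 -> matches History
  - enrollment 8 (Nate): course_id=6 -> matches History
So 2 of 8 rows are dropped.

SQL:
SELECT a.student, b.title AS course
FROM enrollments a
INNER JOIN courses b ON a.course_id = b.id

Result:
student | course        
--------+---------------
Carol   | History       
Dave    | Linear Algebra
Tina    | Biology       
Eve     | Biology       
Bob     | History       
Nate    | History       


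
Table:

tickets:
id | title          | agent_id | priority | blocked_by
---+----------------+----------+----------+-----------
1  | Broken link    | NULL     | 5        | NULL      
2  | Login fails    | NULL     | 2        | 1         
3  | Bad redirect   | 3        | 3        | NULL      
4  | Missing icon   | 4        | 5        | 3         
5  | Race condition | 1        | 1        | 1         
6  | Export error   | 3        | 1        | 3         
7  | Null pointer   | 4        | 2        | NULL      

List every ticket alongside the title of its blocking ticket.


This is a self-join: tickets is joined to a second copy of itself, matching each row's blocked_by to another row's id. Use LEFT JOIN so rows with blocked_by=NULL are kept.
  - ticket 1 (Broken link): blocked_by=NULL -> NULL
  - ticket 2 (Login fails): blocked_by=1 -> Broken link
  - ticket 3 (Bad redirect): blocked_by=NULL -> NULL
  - ticket 4 (Missing icon): blocked_by=3 -> Bad redirect
  - ticket 5 (Race condition): blocked_by=1 -> Broken link
  - ticket 6 (Export error): blocked_by=3 -> Bad redirect
  - ticket 7 (Null pointer): blocked_by=NULL -> NULL

SQL:
SELECT a.title AS item, b.title AS blocked_by
FROM tickets a
LEFT JOIN tickets b ON a.blocked_by = b.id

Result:
item           | blocked_by  
---------------+-------------
Broken link    | NULL        
Login fails    | Broken link 
Bad redirect   | NULL        
Missing icon   | Bad redirect
Race condition | Broken link 
Export error   | Bad redirect
Null pointer   | NULL        


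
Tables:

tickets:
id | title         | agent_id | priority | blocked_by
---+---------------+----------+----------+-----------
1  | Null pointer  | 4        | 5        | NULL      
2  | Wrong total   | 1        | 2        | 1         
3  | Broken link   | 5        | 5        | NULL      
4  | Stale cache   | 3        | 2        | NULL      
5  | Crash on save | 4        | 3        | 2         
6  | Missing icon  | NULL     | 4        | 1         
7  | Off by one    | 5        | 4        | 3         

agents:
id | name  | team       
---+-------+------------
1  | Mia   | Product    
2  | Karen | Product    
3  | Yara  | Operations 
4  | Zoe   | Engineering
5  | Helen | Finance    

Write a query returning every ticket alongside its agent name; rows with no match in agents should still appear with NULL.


LEFT JOIN keeps every row from tickets (the left table); where agent_id has no match in agents, the agent columns become NULL. Walk through each ticket:
  - ticket 1 (Null pointer): agent_id=4 -> matches Zoe
  - ticket 2 (Wrong total): agent_id=1 -> matches Mia
  - ticket 3 (Broken link): agent_id=5 -> matches Helen
  - ticket 4 (Stale cache): agent_id=3 -> matches Yara
  - ticket 5 (Crash on save): agent_id=4 -> matches Zoe
  - ticket 6 (Missing icon): agent_id=NULL, no match -> kept with NULL
  - ticket 7 (Off by one): agent_id=5 -> matches Helen
All 7 rows appear; 1 has NULL agent.

SQL:
SELECT a.title, b.name AS agent
FROM tickets a
LEFT JOIN agents b ON a.agent_id = b.id

Result:
title         | agent
--------------+------
Null pointer  | Zoe  
Wrong total   | Mia  
Broken link   | Helen
Stale cache   | Yara 
Crash on save | Zoe  
Missing icon  | NULL 
Off by one    | Helen


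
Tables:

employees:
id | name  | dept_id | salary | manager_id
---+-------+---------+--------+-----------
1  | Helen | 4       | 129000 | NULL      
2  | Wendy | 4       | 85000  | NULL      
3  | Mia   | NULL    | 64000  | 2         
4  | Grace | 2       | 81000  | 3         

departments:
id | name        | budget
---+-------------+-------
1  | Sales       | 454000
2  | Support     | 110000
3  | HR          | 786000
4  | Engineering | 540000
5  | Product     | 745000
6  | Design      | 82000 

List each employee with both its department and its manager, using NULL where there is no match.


Two LEFT JOINs from the same base table employees: one to departments via dept_id, one to employees itself via manager_id. Both are LEFT so every employee is preserved.
Match against departments:
  - employee 1 (Helen): dept_id=4 -> matches Engineering
  - employee 2 (Wendy): dept_id=4 -> matches Engineering
  - employee 3 (Mia): dept_id=NULL, no match -> kept with NULL
  - employee 4 (Grace): dept_id=2 -> matches Support
Match against employees (self):
  - employee 1 (Helen): manager_id=NULL -> NULL
  - employee 2 (Wendy): manager_id=NULL -> NULL
  - employee 3 (Mia): manager_id=2 -> Wendy
  - employee 4 (Grace): manager_id=3 -> Mia

SQL:
SELECT a.name, b.name AS department, c.name AS manager
FROM employees a
LEFT JOIN departments b ON a.dept_id = b.id
LEFT JOIN employees c ON a.manager_id = c.id

Result:
name  | department  | manager
------+-------------+--------
Helen | Engineering | NULL   
Wendy | Engineering | NULL   
Mia   | NULL        | Wendy  
Grace | Support     | Mia    


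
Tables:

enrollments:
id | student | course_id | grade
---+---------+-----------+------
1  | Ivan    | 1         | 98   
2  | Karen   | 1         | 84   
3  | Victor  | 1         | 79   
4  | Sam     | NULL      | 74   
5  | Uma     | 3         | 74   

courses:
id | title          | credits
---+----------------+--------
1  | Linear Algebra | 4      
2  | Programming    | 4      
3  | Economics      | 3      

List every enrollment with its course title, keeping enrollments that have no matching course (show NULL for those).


LEFT JOIN keeps every row from enrollments (the left table); where course_id has no match in courses, the course columns become NULL. Walk through each enrollment:
  - enrollment 1 (Ivan): course_id=1 -> matches Linear Algebra
  - enrollment 2 (Karen): course_id=1 -> matches Linear Algebra
  - enrollment 3 (Victor): course_id=1 -> matches Linear Algebra
  - enrollment 4 (Sam): course_id=NULL, no match -> kept with NULL
  - enrollment 5 (Uma): course_id=3 -> matches Economics
All 5 rows appear; 1 has NULL course.

SQL:
SELECT a.student, b.title AS course
FROM enrollments a
LEFT JOIN courses b ON a.course_id = b.id

Result:
student | course        
--------+---------------
Ivan    | Linear Algebra
Karen   | Linear Algebra
Victor  | Linear Algebra
Sam     | NULL          
Uma     | Economics     


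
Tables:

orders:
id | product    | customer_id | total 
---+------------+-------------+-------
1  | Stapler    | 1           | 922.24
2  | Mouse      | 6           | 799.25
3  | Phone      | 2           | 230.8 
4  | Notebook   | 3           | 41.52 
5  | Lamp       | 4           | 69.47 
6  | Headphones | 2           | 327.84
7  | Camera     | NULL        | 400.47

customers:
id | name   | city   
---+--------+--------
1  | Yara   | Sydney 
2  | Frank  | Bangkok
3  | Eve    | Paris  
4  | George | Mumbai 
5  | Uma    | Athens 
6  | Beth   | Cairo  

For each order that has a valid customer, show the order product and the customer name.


INNER JOIN keeps only orders rows whose customer_id matches an id in customers. Walk through each order:
  - order 1 (Stapler): customer_id=1 -> matches Yara
  - order 2 (Mouse): customer_id=6 -> matches Beth
  - order 3 (Phone): customer_id=2 -> matches Frank
  - order 4 (Notebook): customer_id=3 -> matches Eve
  - order 5 (Lamp): customer_id=4 -> matches George
  - order 6 (Headphones): customer_id=2 -> matches Frank
  - order 7 (Camera): customer_id=NULL, no match -> dropped
So 1 of 7 rows is dropped.

SQL:
SELECT a.product, b.name AS customer
FROM orders a
INNER JOIN customers b ON a.customer_id = b.id

Result:
product    | customer
-----------+---------
Stapler    | Yara    
Mouse      | Beth    
Phone      | Frank   
Notebook   | Eve     
Lamp       | George  
Headphones | Frank   


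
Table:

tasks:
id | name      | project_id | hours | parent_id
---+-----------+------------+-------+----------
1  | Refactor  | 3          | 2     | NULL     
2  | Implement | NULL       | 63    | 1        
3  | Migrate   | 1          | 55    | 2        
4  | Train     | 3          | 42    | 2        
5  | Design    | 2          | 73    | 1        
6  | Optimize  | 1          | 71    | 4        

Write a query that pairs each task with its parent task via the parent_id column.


This is a self-join: tasks is joined to a second copy of itself, matching each row's parent_id to another row's id. Use LEFT JOIN so rows with parent_id=NULL are kept.
  - task 1 (Refactor): parent_id=NULL -> NULL
  - task 2 (Implement): parent_id=1 -> Refactor
  - task 3 (Migrate): parent_id=2 -> Implement
  - task 4 (Train): parent_id=2 -> Implement
  - task 5 (Design): parent_id=1 -> Refactor
  - task 6 (Optimize): parent_id=4 -> Train

SQL:
SELECT a.name AS item, b.name AS parent
FROM tasks a
LEFT JOIN tasks b ON a.parent_id = b.id

Result:
item      | parent   
----------+----------
Refactor  | NULL     
Implement | Refactor 
Migrate   | Implement
Train     | Implement
Design    | Refactor 
Optimize  | Train    


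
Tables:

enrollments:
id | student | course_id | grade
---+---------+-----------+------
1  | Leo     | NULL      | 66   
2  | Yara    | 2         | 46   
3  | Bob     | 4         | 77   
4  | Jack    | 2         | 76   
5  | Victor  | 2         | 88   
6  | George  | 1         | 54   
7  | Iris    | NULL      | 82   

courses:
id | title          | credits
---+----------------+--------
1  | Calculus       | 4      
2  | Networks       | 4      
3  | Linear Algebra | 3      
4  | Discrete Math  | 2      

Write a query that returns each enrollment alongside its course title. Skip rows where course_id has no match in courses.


INNER JOIN keeps only enrollments rows whose course_id matches an id in courses. Walk through each enrollment:
  - enrollment 1 (Leo): course_id=NULL, no match -> dropped
  - enrollment 2 (Yara): course_id=2 -> matches Networks
  - enrollment 3 (Bob): course_id=4 -> matches Discrete Math
  - enrollment 4 (Jack): course_id=2 -> matches Networks
  - enrollment 5 (Victor): course_id=2 -> matches Networks
  - enrollment 6 (George): course_id=1 -> matches Calculus
  - enrollment 7 (Iris): course_id=NULL, no match -> dropped
So 2 of 7 rows are dropped.

SQL:
SELECT a.student, b.title AS course
FROM enrollments a
INNER JOIN courses b ON a.course_id = b.id

Result:
student | course       
--------+--------------
Yara    | Networks     
Bob     | Discrete Math
Jack    | Networks     
Victor  | Networks     
George  | Calculus     


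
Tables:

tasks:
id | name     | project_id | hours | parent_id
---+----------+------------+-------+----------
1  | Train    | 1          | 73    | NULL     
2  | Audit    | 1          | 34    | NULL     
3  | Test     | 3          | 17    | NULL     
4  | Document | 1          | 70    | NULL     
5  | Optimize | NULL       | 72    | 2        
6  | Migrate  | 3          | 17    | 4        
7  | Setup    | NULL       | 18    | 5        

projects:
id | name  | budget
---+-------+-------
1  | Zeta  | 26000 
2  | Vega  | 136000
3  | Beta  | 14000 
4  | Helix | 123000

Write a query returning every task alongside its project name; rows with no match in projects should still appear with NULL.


LEFT JOIN keeps every row from tasks (the left table); where project_id has no match in projects, the project columns become NULL. Walk through each task:
  - task 1 (Train): project_id=1 -> matches Zeta
  - task 2 (Audit): project_id=1 -> matches Zeta
  - task 3 (Test): project_id=3 -> matches Beta
  - task 4 (Document): project_id=1 -> matches Zeta
  - task 5 (Optimize): project_id=NULL, no match -> kept with NULL
  - task 6 (Migrate): project_id=3 -> matches Beta
  - task 7 (Setup): project_id=NULL, no match -> kept with NULL
All 7 rows appear; 2 have NULL project.

SQL:
SELECT a.name, b.name AS project
FROM tasks a
LEFT JOIN projects b ON a.project_id = b.id

Result:
name     | project
---------+--------
Train    | Zeta   
Audit    | Zeta   
Test     | Beta   
Document | Zeta   
Optimize | NULL   
Migrate  | Beta   
Setup    | NULL   


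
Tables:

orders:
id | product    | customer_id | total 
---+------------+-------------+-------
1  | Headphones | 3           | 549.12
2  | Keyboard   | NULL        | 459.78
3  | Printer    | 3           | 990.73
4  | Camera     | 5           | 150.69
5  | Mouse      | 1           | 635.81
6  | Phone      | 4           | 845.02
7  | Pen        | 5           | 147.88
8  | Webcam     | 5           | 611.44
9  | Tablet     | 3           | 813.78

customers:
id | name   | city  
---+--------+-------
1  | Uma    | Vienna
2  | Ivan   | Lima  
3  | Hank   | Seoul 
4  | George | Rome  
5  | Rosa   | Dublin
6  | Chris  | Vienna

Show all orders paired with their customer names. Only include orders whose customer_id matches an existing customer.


INNER JOIN keeps only orders rows whose customer_id matches an id in customers. Walk through each order:
  - order 1 (Headphones): customer_id=3 -> matches Hank
  - order 2 (Keyboard): customer_id=NULL, no match -> dropped
  - order 3 (Printer): customer_id=3 -> matches Hank
  - order 4 (Camera): customer_id=5 -> matches Rosa
  - order 5 (Mouse): customer_id=1 -> matches Uma
  - order 6 (Phone): customer_id=4 -> matches George
  - order 7 (Pen): customer_id=5 -> matches Rosa
  - order 8 (Webcam): customer_id=5 -> matches Rosa
  - order 9 (Tablet): customer_id=3 -> matches Hank
So 1 of 9 rows is dropped.

SQL:
SELECT a.product, b.name AS customer
FROM orders a
INNER JOIN customers b ON a.customer_id = b.id

Result:
product    | customer
-----------+---------
Headphones | Hank    
Printer    | Hank    
Camera     | Rosa    
Mouse      | Uma     
Phone      | George  
Pen        | Rosa    
Webcam     | Rosa    
Tablet     | Hank    


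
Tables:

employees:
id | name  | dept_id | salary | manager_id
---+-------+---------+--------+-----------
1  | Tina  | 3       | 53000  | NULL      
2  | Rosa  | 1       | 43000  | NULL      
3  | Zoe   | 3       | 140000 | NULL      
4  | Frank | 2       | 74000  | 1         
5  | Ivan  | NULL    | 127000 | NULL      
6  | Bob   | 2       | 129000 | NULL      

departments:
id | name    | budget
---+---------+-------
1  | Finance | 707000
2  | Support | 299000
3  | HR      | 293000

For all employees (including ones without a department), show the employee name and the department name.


LEFT JOIN keeps every row from employees (the left table); where dept_id has no match in departments, the department columns become NULL. Walk through each employee:
  - employee 1 (Tina): dept_id=3 -> matches HR
  - employee 2 (Rosa): dept_id=1 -> matches Finance
  - employee 3 (Zoe): dept_id=3 -> matches HR
  - employee 4 (Frank): dept_id=2 -> matches Support
  - employee 5 (Ivan): dept_id=NULL, no match -> kept with NULL
  - employee 6 (Bob): dept_id=2 -> matches Support
All 6 rows appear; 1 has NULL department.

SQL:
SELECT a.name, b.name AS department
FROM employees a
LEFT JOIN departments b ON a.dept_id = b.id

Result:
name  | department
------+-----------
Tina  | HR        
Rosa  | Finance   
Zoe   | HR        
Frank | Support   
Ivan  | NULL      
Bob   | Support   


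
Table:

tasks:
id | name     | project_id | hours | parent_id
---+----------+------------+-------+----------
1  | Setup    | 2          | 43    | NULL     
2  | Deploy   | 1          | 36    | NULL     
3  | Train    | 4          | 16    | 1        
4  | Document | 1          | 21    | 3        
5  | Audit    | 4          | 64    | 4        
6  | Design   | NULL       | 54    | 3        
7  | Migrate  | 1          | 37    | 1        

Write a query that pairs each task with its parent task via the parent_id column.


This is a self-join: tasks is joined to a second copy of itself, matching each row's parent_id to another row's id. Use LEFT JOIN so rows with parent_id=NULL are kept.
  - task 1 (Setup): parent_id=NULL -> NULL
  - task 2 (Deploy): parent_id=NULL -> NULL
  - task 3 (Train): parent_id=1 -> Setup
  - task 4 (Document): parent_id=3 -> Train
  - task 5 (Audit): parent_id=4 -> Document
  - task 6 (Design): parent_id=3 -> Train
  - task 7 (Migrate): parent_id=1 -> Setup

SQL:
SELECT a.name AS item, b.name AS parent
FROM tasks a
LEFT JOIN tasks b ON a.parent_id = b.id

Result:
item     | parent  
---------+---------
Setup    | NULL    
Deploy   | NULL    
Train    | Setup   
Document | Train   
Audit    | Document
Design   | Train   
Migrate  | Setup   


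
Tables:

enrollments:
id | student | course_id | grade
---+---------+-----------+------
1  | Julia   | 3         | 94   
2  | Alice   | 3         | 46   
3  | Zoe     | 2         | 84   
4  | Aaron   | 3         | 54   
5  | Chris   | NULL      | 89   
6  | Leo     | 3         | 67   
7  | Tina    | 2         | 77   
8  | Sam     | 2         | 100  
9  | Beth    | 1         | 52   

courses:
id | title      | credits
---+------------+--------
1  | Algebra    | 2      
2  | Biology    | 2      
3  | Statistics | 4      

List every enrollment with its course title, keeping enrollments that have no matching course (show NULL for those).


LEFT JOIN keeps every row from enrollments (the left table); where course_id has no match in courses, the course columns become NULL. Walk through each enrollment:
  - enrollment 1 (Julia): course_id=3 -> matches Statistics
  - enrollment 2 (Alice): course_id=3 -> matches Statistics
  - enrollment 3 (Zoe): course_id=2 -> matches Biology
  - enrollment 4 (Aaron): course_id=3 -> matches Statistics
  - enrollment 5 (Chris): course_id=NULL, no match -> kept with NULL
  - enrollment 6 (Leo): course_id=3 -> matches Statistics
  - enrollment 7 (Tina): course_id=2 -> matches Biology
  - enrollment 8 (Sam): course_id=2 -> matches Biology
  - enrollment 9 (Beth): course_id=1 -> matches Algebra
All 9 rows appear; 1 has NULL course.

SQL:
SELECT a.student, b.title AS course
FROM enrollments a
LEFT JOIN courses b ON a.course_id = b.id

Result:
student | course    
--------+-----------
Julia   | Statistics
Alice   | Statistics
Zoe     | Biology   
Aaron   | Statistics
Chris   | NULL      
Leo     | Statistics
Tina    | Biology   
Sam     | Biology   
Beth    | Algebra   


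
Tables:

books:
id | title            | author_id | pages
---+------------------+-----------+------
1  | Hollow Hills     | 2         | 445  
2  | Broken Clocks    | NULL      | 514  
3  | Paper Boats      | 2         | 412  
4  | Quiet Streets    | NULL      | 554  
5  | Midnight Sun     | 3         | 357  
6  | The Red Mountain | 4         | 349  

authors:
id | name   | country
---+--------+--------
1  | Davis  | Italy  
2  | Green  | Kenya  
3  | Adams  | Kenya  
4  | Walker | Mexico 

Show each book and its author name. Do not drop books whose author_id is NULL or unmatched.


LEFT JOIN keeps every row from books (the left table); where author_id has no match in authors, the author columns become NULL. Walk through each book:
  - book 1 (Hollow Hills): author_id=2 -> matches Green
  - book 2 (Broken Clocks): author_id=NULL, no match -> kept with NULL
  - book 3 (Paper Boats): author_id=2 -> matches Green
  - book 4 (Quiet Streets): author_id=NULL, no match -> kept with NULL
  - book 5 (Midnight Sun): author_id=3 -> matches Adams
  - book 6 (The Red Mountain): author_id=4 -> matches Walker
All 6 rows appear; 2 have NULL author.

SQL:
SELECT a.title, b.name AS author
FROM books a
LEFT JOIN authors b ON a.author_id = b.id

Result:
title            | author
-----------------+-------
Hollow Hills     | Green 
Broken Clocks    | NULL  
Paper Boats      | Green 
Quiet Streets    | NULL  
Midnight Sun     | Adams 
The Red Mountain | Walker


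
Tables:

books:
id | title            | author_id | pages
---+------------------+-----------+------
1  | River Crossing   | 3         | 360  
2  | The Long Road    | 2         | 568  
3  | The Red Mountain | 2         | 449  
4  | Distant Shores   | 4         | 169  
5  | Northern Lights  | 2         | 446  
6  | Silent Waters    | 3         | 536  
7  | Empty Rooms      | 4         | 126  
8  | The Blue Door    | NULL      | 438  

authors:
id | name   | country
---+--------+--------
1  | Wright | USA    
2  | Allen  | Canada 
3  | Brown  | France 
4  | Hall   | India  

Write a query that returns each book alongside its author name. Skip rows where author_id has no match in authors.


INNER JOIN keeps only books rows whose author_id matches an id in authors. Walk through each book:
  - book 1 (River Crossing): author_id=3 -> matches Brown
  - book 2 (The Long Road): author_id=2 -> matches Allen
  - book 3 (The Red Mountain): author_id=2 -> matches Allen
  - book 4 (Distant Shores): author_id=4 -> matches Hall
  - book 5 (Northern Lights): author_id=2 -> matches Allen
  - book 6 (Silent Waters): author_id=3 -> matches Brown
  - book 7 (Empty Rooms): author_id=4 -> matches Hall
  - book 8 (The Blue Door): author_id=NULL, no match -> dropped
So 1 of 8 rows is dropped.

SQL:
SELECT a.title, b.name AS author
FROM books a
INNER JOIN authors b ON a.author_id = b.id

Result:
title            | author
-----------------+-------
River Crossing   | Brown 
The Long Road    | Allen 
The Red Mountain | Allen 
Distant Shores   | Hall  
Northern Lights  | Allen 
Silent Waters    | Brown 
Empty Rooms      | Hall  


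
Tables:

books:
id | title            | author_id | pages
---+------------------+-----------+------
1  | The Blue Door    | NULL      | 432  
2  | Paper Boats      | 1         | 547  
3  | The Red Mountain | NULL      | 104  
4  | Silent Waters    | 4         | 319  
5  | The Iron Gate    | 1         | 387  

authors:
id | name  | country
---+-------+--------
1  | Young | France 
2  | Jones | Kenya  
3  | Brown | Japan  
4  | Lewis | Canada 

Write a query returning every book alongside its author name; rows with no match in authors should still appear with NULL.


LEFT JOIN keeps every row from books (the left table); where author_id has no match in authors, the author columns become NULL. Walk through each book:
  - book 1 (The Blue Door): author_id=NULL, no match -> kept with NULL
  - book 2 (Paper Boats): author_id=1 -> matches Young
  - book 3 (The Red Mountain): author_id=NULL, no match -> kept with NULL
  - book 4 (Silent Waters): author_id=4 -> matches Lewis
  - book 5 (The Iron Gate): author_id=1 -> matches Young
All 5 rows appear; 2 have NULL author.

SQL:
SELECT a.title, b.name AS author
FROM books a
LEFT JOIN authors b ON a.author_id = b.id

Result:
title            | author
-----------------+-------
The Blue Door    | NULL  
Paper Boats      | Young 
The Red Mountain | NULL  
Silent Waters    | Lewis 
The Iron Gate    | Young 


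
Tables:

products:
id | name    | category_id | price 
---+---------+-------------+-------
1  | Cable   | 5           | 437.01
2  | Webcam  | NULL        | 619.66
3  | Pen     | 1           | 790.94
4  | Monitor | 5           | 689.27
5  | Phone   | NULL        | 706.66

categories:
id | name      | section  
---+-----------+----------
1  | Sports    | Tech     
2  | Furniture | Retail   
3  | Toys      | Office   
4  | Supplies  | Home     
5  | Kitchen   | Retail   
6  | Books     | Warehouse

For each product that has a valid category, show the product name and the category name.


INNER JOIN keeps only products rows whose category_id matches an id in categories. Walk through each product:
  - product 1 (Cable): category_id=5 -> matches Kitchen
  - product 2 (Webcam): category_id=NULL, no match -> dropped
  - product 3 (Pen): category_id=1 -> matches Sports
  - product 4 (Monitor): category_id=5 -> matches Kitchen
  - product 5 (Phone): category_id=NULL, no match -> dropped
So 2 of 5 rows are dropped.

SQL:
SELECT a.name, b.name AS category
FROM products a
INNER JOIN categories b ON a.category_id = b.id

Result:
name    | category
--------+---------
Cable   | Kitchen 
Pen     | Sports  
Monitor | Kitchen 


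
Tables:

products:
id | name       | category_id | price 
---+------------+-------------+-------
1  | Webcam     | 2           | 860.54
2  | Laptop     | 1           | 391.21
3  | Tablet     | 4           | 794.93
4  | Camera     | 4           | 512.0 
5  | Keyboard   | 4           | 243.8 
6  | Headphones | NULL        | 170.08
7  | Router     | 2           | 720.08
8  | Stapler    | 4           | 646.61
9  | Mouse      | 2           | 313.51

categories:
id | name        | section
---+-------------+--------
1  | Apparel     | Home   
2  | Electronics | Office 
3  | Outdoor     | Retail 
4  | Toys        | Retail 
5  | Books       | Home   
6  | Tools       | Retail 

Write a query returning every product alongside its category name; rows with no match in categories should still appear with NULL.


LEFT JOIN keeps every row from products (the left table); where category_id has no match in categories, the category columns become NULL. Walk through each product:
  - product 1 (Webcam): category_id=2 -> matches Electronics
  - product 2 (Laptop): category_id=1 -> matches Apparel
  - product 3 (Tablet): category_id=4 -> matches Toys
  - product 4 (Camera): category_id=4 -> matches Toys
  - product 5 (Keyboard): category_id=4 -> matches Toys
  - product 6 (Headphones): category_id=NULL, no match -> kept with NULL
  - product 7 (Router): category_id=2 -> matches Electronics
  - product 8 (Stapler): category_id=4 -> matches Toys
  - product 9 (Mouse): category_id=2 -> matches Electronics
All 9 rows appear; 1 has NULL category.

SQL:
SELECT a.name, b.name AS category
FROM products a
LEFT JOIN categories b ON a.category_id = b.id

Result:
name       | category   
-----------+------------
Webcam     | Electronics
Laptop     | Apparel    
Tablet     | Toys       
Camera     | Toys       
Keyboard   | Toys       
Headphones | NULL       
Router     | Electronics
Stapler    | Toys       
Mouse      | Electronics


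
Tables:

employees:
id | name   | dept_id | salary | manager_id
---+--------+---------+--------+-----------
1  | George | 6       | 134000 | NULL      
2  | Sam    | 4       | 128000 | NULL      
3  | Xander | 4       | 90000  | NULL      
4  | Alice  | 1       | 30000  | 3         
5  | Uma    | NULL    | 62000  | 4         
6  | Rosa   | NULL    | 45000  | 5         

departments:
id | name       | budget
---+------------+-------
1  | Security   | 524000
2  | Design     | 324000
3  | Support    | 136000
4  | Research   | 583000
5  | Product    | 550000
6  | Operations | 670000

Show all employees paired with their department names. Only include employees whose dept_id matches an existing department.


INNER JOIN keeps only employees rows whose dept_id matches an id in departments. Walk through each employee:
  - employee 1 (George): dept_id=6 -> matches Operations
  - employee 2 (Sam): dept_id=4 -> matches Research
  - employee 3 (Xander): dept_id=4 -> matches Research
  - employee 4 (Alice): dept_id=1 -> matches Security
  - employee 5 (Uma): dept_id=NULL, no match -> dropped
  - employee 6 (Rosa): dept_id=NULL, no match -> dropped
So 2 of 6 rows are dropped.

SQL:
SELECT a.name, b.name AS department
FROM employees a
INNER JOIN departments b ON a.dept_id = b.id

Result:
name   | department
-------+-----------
George | Operations
Sam    | Research  
Xander | Research  
Alice  | Security  


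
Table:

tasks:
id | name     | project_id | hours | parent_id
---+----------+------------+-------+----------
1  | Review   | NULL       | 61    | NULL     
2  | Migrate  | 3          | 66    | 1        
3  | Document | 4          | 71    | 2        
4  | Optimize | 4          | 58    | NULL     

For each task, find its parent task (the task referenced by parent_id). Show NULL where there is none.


This is a self-join: tasks is joined to a second copy of itself, matching each row's parent_id to another row's id. Use LEFT JOIN so rows with parent_id=NULL are kept.
  - task 1 (Review): parent_id=NULL -> NULL
  - task 2 (Migrate): parent_id=1 -> Review
  - task 3 (Document): parent_id=2 -> Migrate
  - task 4 (Optimize): parent_id=NULL -> NULL

SQL:
SELECT a.name AS item, b.name AS parent
FROM tasks a
LEFT JOIN tasks b ON a.parent_id = b.id

Result:
item     | parent 
---------+--------
Review   | NULL   
Migrate  | Review 
Document | Migrate
Optimize | NULL   


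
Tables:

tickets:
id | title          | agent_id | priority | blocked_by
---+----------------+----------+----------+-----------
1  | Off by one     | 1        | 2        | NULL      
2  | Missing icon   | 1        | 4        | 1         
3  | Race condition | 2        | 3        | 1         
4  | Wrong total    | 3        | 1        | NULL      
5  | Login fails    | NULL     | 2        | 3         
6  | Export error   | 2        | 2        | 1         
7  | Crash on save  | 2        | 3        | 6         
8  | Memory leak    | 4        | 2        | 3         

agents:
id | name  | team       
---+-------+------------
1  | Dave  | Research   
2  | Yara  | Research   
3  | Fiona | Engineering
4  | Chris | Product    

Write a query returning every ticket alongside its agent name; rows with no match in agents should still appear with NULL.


LEFT JOIN keeps every row from tickets (the left table); where agent_id has no match in agents, the agent columns become NULL. Walk through each ticket:
  - ticket 1 (Off by one): agent_id=1 -> matches Dave
  - ticket 2 (Missing icon): agent_id=1 -> matches Dave
  - ticket 3 (Race condition): agent_id=2 -> matches Yara
  - ticket 4 (Wrong total): agent_id=3 -> matches Fiona
  - ticket 5 (Login fails): agent_id=NULL, no match -> kept with NULL
  - ticket 6 (Export error): agent_id=2 -> matches Yara
  - ticket 7 (Crash on save): agent_id=2 -> matches Yara
  - ticket 8 (Memory leak): agent_id=4 -> matches Chris
All 8 rows appear; 1 has NULL agent.

SQL:
SELECT a.title, b.name AS agent
FROM tickets a
LEFT JOIN agents b ON a.agent_id = b.id

Result:
title          | agent
---------------+------
Off by one     | Dave 
Missing icon   | Dave 
Race condition | Yara 
Wrong total    | Fiona
Login fails    | NULL 
Export error   | Yara 
Crash on save  | Yara 
Memory leak    | Chris
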